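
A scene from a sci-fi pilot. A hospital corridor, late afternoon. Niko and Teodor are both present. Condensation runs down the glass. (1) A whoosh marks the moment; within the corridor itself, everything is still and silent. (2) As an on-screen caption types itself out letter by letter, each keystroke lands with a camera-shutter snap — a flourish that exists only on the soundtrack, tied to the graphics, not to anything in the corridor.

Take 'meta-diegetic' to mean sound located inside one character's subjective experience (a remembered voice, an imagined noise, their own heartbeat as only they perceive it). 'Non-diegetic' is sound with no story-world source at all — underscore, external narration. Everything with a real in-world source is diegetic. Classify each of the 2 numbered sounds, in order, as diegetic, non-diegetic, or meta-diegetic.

(1) is non-diegetic: it's a sound-design accent with no in-world source; no one in the scene can hear it.
(2) is non-diegetic: the caption isn't part of the story world, so neither is the sound tied to it.

non-diegetic, non-diegetic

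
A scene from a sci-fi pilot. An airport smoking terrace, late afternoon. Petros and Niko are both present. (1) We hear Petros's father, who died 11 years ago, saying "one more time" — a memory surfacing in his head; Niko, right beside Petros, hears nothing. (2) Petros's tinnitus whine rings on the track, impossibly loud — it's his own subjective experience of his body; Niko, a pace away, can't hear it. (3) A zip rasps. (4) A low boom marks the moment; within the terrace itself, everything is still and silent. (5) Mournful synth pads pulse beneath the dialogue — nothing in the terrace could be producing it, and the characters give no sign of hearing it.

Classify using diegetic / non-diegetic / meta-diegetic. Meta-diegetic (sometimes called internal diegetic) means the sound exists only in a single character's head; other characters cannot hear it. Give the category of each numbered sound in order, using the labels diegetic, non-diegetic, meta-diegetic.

(1) the voice is a memory playing only inside Petros's mind; Niko can't hear it → meta-diegetic.
(2) is meta-diegetic: it's Petros's internal bodily sensation rendered as sound; only Petros 'hears' it.
Sound (3): the sound comes from a zip physically present in the location, so diegetic.
(4) is non-diegetic: nothing in the scene produces it; it's an accent added for the audience.
(5) it has no source in the story world and no character can hear it — it's underscore → non-diegetic.

meta-diegetic, meta-diegetic, diegetic, non-diegetic, non-diegetic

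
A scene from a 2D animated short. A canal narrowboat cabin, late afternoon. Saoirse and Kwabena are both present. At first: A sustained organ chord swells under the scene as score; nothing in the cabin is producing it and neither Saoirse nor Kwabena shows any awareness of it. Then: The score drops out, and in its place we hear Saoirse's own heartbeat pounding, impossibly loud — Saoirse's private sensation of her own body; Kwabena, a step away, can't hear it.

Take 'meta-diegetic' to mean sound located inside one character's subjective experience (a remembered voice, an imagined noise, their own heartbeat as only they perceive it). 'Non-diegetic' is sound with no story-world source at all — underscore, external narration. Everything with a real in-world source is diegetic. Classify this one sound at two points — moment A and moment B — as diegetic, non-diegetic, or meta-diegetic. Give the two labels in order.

Moment A: underscore with no in-world source, inaudible to the characters → non-diegetic.
Moment B: the body sound is Saoirse's subjective perception alone — Kwabena can't hear it → meta-diegetic.

non-diegetic, meta-diegetic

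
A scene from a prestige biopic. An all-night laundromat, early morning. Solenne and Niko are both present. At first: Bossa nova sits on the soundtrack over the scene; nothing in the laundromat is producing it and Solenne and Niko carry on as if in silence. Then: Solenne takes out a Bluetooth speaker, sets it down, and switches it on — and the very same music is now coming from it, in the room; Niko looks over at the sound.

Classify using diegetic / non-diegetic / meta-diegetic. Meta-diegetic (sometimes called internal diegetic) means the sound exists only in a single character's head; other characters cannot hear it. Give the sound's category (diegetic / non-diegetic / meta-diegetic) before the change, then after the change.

Before the change: no in-world source exists and no character can hear it — underscore → non-diegetic.
After the change: a Bluetooth speaker is now a real source in the story world and the characters hear it → diegetic.

non-diegetic, diegetic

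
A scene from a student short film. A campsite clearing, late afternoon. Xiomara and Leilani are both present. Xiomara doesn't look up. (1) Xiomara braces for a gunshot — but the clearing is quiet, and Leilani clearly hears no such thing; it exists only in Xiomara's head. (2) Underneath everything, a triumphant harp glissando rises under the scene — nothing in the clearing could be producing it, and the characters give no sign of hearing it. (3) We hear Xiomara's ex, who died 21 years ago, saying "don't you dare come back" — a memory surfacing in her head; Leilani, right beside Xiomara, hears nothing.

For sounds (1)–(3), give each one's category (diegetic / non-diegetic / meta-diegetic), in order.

(1) is meta-diegetic: the sound is imagined by Xiomara; nothing in the story world is producing it and Leilani can't hear it.
Sound (2): score with no on-screen or off-screen source; it exists for the audience alone, so non-diegetic.
(3) the voice is a memory playing only inside Xiomara's mind; Leilani can't hear it → meta-diegetic.

meta-diegetic, non-diegetic, meta-diegetic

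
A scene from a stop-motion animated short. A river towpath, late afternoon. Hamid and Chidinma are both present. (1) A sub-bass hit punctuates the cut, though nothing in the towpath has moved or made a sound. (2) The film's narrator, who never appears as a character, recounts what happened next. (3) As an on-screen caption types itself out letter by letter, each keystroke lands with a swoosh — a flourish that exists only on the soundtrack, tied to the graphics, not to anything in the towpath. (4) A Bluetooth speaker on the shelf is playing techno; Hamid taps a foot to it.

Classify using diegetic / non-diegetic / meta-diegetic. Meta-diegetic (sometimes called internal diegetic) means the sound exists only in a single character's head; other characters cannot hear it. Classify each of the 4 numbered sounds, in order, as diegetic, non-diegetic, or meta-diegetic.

non-diegetic, non-diegetic, non-diegetic, diegetic

(1) an editorial stinger — it belongs to the cut, not the story world → non-diegetic.
Sound (2): the narrator exists outside the story world, addressing only the audience, so non-diegetic.
Sound (3): it accompanies on-screen graphics, not anything inside the story world, so non-diegetic.
(4) the music comes from an on-screen device that Hamid responds to → diegetic.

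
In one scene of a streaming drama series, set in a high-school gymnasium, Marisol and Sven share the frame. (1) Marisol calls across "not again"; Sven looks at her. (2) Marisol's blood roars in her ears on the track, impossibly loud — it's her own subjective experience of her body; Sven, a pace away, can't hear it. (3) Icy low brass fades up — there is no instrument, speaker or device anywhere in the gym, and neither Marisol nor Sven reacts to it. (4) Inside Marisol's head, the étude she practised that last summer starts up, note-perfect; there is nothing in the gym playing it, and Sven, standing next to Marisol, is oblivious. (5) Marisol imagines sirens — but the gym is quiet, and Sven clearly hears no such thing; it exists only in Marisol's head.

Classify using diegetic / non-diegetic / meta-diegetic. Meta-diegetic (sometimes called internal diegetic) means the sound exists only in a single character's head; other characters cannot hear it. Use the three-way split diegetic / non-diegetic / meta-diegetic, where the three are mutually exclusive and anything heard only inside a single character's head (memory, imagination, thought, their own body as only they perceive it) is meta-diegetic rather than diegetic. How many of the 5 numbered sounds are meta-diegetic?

(1) on-screen dialogue — Marisol speaks and Sven is there to hear → diegetic.
(2) it's Marisol's internal bodily sensation rendered as sound; only Marisol 'hears' it → meta-diegetic.
(3) is non-diegetic: score with no on-screen or off-screen source; it exists for the audience alone.
(4) it lives in Marisol's subjectivity, not in the gym → meta-diegetic.
Sound (5): the sound is imagined by Marisol; nothing in the story world is producing it and Sven can't hear it, so meta-diegetic.
So 3 of the 5 are meta-diegetic: (2), (4), (5).

3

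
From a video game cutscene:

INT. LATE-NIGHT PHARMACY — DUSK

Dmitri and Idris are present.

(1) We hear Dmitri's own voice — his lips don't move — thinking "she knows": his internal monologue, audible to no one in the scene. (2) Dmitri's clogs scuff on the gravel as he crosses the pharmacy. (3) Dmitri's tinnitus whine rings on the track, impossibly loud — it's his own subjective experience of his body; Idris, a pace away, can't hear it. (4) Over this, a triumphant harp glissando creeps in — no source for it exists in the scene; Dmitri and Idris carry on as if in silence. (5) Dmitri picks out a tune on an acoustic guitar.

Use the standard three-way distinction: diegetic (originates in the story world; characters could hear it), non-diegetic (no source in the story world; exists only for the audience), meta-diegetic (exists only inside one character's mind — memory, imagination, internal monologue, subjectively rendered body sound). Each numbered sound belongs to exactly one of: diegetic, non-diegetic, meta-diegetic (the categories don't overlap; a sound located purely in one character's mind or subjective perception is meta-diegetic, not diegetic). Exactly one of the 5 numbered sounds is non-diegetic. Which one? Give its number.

Sound (1): internal monologue — inside Dmitri's mind, not spoken into the scene, so meta-diegetic.
(2) is diegetic: it's the physical sound of Dmitri moving in the space.
Sound (3): a subjective body sound — Dmitri's private perception, inaudible to Idris, so meta-diegetic.
Sound (4): nothing in the pharmacy produces it and the characters don't hear it — pure soundtrack, so non-diegetic.
Sound (5): the instrument and the performer are both in the scene, so diegetic.
Only (4) is non-diegetic.

4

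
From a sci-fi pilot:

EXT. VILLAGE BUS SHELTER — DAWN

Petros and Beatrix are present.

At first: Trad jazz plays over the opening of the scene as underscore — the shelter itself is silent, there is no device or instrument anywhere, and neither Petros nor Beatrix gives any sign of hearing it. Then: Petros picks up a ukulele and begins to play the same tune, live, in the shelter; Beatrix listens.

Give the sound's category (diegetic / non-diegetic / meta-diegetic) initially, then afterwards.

Initially: no in-world source exists and no character can hear it — underscore → non-diegetic.
Afterwards: a ukulele is now a real source in the story world and the characters hear it → diegetic.

non-diegetic, diegetic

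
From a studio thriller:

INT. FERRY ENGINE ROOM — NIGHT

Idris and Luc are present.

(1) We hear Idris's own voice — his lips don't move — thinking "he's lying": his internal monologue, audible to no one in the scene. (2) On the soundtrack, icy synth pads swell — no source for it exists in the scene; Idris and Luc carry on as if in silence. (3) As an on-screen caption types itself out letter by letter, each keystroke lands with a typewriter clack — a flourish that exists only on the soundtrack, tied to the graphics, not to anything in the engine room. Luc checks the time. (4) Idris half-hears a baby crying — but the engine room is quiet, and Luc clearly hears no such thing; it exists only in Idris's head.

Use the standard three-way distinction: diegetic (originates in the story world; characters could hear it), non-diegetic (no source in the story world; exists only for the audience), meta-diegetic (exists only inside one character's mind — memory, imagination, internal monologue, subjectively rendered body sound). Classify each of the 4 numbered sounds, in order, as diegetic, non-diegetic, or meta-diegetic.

meta-diegetic, non-diegetic, non-diegetic, meta-diegetic

(1) is meta-diegetic: Idris's thought-voice: a private mental sound no other character can hear.
(2) is non-diegetic: it has no source in the story world and no character can hear it — it's underscore.
(3) it accompanies on-screen graphics, not anything inside the story world → non-diegetic.
(4) Idris alone 'hears' it — an imagined sound, not present in the space → meta-diegetic.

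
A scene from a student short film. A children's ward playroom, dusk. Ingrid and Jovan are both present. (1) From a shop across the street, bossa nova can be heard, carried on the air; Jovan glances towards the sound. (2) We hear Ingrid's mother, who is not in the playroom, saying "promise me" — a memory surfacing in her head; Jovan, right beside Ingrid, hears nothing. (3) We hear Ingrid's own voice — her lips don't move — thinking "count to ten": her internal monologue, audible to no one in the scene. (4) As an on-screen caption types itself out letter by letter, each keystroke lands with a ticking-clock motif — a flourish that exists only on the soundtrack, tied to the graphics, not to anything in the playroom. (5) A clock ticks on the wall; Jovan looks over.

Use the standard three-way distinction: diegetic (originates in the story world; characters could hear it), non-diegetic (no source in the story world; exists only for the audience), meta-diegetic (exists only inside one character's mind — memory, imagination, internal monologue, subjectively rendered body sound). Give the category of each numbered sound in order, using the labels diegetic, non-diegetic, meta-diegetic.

(1) off-screen diegetic: the source is out of frame but still in the story's space → diegetic.
(2) the voice is a memory playing only inside Ingrid's mind; Jovan can't hear it → meta-diegetic.
(3) internal monologue — inside Ingrid's mind, not spoken into the scene → meta-diegetic.
(4) the caption isn't part of the story world, so neither is the sound tied to it → non-diegetic.
Sound (5): an in-world source (a clock); characters could hear it, so diegetic.

diegetic, meta-diegetic, meta-diegetic, non-diegetic, diegetic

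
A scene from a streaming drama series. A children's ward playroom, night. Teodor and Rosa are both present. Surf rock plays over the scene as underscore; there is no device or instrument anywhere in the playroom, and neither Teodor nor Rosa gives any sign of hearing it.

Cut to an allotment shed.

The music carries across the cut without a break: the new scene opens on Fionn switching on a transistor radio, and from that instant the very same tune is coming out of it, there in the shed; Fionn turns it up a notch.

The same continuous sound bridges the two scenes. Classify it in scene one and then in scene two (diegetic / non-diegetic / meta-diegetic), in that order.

non-diegetic, diegetic

Scene one: there's no in-world source anywhere and no character hears it — underscore for the audience only → non-diegetic.
Scene two: once Fionn turns on a transistor radio, the music has a real source in the story world and Fionn reacts to it → diegetic.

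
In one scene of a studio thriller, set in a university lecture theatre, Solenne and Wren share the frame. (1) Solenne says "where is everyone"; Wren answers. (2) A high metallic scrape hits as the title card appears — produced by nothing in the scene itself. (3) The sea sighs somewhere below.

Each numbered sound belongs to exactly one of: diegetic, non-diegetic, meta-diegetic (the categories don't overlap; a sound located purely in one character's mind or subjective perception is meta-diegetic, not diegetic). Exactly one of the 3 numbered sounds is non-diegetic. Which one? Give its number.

(1) is diegetic: spoken by a character present in the story world.
(2) it's a sound-design accent with no in-world source; no one in the scene can hear it → non-diegetic.
Sound (3): the sea is part of the location's real environment, so diegetic.
Only (2) is non-diegetic.

2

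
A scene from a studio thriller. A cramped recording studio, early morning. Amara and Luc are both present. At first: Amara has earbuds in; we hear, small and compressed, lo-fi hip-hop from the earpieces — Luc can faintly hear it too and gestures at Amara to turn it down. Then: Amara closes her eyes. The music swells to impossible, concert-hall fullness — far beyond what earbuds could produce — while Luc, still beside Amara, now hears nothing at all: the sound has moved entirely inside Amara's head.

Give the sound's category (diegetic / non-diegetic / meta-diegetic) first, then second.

diegetic, meta-diegetic

First: the earbuds are a physical source both characters can hear → diegetic.
Second: the music now exists only as Amara's subjective experience; Luc can no longer hear it → meta-diegetic.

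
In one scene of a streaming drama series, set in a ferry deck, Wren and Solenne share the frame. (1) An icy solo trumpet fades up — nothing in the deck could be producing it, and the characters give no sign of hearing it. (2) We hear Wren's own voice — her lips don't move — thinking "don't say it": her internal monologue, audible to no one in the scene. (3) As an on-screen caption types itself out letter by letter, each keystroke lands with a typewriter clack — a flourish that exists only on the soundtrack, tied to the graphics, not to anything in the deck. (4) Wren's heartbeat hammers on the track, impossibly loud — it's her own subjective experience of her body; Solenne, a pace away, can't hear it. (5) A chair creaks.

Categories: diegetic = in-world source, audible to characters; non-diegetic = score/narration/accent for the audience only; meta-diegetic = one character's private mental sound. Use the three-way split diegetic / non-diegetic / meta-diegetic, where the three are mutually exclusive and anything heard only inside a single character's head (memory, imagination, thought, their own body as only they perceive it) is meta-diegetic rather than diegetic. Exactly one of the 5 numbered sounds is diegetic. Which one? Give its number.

5

(1) it has no source in the story world and no character can hear it — it's underscore → non-diegetic.
Sound (2): Wren's thought-voice: a private mental sound no other character can hear, so meta-diegetic.
(3) the caption isn't part of the story world, so neither is the sound tied to it → non-diegetic.
Sound (4): it's Wren's internal bodily sensation rendered as sound; only Wren 'hears' it, so meta-diegetic.
(5) a chair is a real object/event in the scene's world → diegetic.
Only (5) is diegetic.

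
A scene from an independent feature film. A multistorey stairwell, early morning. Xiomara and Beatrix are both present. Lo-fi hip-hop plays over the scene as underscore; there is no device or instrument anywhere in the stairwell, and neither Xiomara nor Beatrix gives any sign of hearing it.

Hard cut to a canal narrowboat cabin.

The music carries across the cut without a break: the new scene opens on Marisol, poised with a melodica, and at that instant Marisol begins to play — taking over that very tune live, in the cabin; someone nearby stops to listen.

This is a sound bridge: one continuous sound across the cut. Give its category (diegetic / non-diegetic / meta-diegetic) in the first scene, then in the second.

non-diegetic, diegetic

Scene one: there's no in-world source anywhere and no character hears it — underscore for the audience only → non-diegetic.
Scene two: from the moment Marisol starts playing, the tune is being performed on a melodica inside the story world and another character hears it → diegetic.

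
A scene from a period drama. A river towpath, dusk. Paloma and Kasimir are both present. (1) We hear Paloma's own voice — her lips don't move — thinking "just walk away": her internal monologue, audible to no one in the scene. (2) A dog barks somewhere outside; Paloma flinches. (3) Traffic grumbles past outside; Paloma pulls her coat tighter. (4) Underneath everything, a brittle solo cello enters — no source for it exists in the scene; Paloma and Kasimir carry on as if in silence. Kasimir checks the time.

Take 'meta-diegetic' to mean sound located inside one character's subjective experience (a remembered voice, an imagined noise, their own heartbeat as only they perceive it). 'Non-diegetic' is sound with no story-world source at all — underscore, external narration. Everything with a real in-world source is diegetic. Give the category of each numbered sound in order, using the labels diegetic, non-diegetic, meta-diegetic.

(1) internal monologue — inside Paloma's mind, not spoken into the scene → meta-diegetic.
(2) an in-world source (a dog); characters could hear it → diegetic.
(3) is diegetic: traffic is part of the location's real environment.
(4) it has no source in the story world and no character can hear it — it's underscore → non-diegetic.

meta-diegetic, diegetic, diegetic, non-diegetic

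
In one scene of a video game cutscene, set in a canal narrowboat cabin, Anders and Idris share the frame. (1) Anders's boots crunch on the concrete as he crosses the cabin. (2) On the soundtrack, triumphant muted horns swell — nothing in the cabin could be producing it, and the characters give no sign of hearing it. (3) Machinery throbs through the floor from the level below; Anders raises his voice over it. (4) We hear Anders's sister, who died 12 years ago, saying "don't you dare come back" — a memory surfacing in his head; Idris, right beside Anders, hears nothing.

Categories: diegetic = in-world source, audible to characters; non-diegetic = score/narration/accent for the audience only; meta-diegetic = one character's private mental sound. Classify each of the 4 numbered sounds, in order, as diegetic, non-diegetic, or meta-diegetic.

(1) is diegetic: it's the physical sound of Anders moving in the space.
Sound (2): nothing in the cabin produces it and the characters don't hear it — pure soundtrack, so non-diegetic.
(3) machinery is part of the location's real environment → diegetic.
Sound (4): it's Anders's recollection rendered as sound; the other character can't hear it, so meta-diegetic.

diegetic, non-diegetic, diegetic, meta-diegetic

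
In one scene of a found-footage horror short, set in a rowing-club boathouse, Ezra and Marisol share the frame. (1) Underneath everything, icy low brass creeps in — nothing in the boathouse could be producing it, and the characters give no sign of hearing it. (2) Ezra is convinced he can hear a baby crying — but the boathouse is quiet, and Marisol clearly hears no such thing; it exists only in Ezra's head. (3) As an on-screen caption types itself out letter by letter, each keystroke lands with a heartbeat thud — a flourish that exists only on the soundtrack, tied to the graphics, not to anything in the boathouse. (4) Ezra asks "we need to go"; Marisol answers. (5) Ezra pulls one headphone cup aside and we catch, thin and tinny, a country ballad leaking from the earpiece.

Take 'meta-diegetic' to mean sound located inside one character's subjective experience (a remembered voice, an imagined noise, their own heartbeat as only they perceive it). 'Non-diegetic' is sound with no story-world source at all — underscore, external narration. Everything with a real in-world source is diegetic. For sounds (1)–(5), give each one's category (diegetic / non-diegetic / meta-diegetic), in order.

non-diegetic, meta-diegetic, non-diegetic, diegetic, diegetic

(1) is non-diegetic: it has no source in the story world and no character can hear it — it's underscore.
Sound (2): subjective to Ezra: the boathouse is silent and Marisol hears nothing, so meta-diegetic.
(3) it accompanies on-screen graphics, not anything inside the story world → non-diegetic.
(4) spoken by a character present in the story world → diegetic.
(5) the earpiece is a real device on Ezra's head — source music → diegetic.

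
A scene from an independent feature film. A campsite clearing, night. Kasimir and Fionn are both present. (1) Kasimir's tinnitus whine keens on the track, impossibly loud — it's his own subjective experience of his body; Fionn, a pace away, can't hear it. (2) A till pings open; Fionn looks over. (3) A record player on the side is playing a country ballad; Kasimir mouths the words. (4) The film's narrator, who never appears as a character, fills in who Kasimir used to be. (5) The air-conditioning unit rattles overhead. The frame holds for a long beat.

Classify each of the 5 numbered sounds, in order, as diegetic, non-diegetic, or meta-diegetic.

(1) a subjective body sound — Kasimir's private perception, inaudible to Fionn → meta-diegetic.
(2) an in-world source (a till); characters could hear it → diegetic.
(3) source music from a record player, which exists in the story world → diegetic.
(4) is non-diegetic: commentary laid over the scene from outside the fiction.
(5) is diegetic: the air-conditioning unit is part of the location's real environment.

meta-diegetic, diegetic, diegetic, non-diegetic, diegetic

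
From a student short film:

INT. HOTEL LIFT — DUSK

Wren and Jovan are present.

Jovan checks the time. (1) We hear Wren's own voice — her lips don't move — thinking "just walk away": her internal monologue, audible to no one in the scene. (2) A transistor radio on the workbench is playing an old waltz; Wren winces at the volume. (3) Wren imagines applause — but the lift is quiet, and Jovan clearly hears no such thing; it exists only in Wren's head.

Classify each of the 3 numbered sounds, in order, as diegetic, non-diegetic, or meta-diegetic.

(1) is meta-diegetic: it's Wren's unspoken thought, heard only by the audience via her subjectivity.
Sound (2): a transistor radio is a physical source in the scene and Wren reacts to it, so diegetic.
(3) the sound is imagined by Wren; nothing in the story world is producing it and Jovan can't hear it → meta-diegetic.

meta-diegetic, diegetic, meta-diegetic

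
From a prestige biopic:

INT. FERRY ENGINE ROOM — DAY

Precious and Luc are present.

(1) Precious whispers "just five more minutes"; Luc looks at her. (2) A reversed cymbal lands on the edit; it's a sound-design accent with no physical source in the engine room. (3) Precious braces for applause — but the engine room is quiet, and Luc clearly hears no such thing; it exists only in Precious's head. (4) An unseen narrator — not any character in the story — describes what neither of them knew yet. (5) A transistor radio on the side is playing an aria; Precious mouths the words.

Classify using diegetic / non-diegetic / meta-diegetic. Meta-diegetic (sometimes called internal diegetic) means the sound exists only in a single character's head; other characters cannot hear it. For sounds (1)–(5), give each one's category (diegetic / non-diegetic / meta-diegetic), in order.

(1) Precious is a character speaking aloud in the scene → diegetic.
(2) is non-diegetic: it's a sound-design accent with no in-world source; no one in the scene can hear it.
(3) is meta-diegetic: the sound is imagined by Precious; nothing in the story world is producing it and Luc can't hear it.
(4) the narrator exists outside the story world, addressing only the audience → non-diegetic.
(5) source music from a transistor radio, which exists in the story world → diegetic.

diegetic, non-diegetic, meta-diegetic, non-diegetic, diegetic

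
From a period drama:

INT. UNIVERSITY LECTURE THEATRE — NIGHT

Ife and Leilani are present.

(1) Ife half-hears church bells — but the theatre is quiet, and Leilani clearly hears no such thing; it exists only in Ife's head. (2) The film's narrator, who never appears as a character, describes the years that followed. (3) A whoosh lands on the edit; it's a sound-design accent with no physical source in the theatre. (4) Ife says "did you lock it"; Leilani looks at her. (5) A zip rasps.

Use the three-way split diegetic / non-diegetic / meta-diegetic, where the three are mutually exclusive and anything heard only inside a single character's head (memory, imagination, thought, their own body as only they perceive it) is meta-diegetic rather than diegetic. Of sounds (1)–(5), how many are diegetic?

Sound (1): Ife alone 'hears' it — an imagined sound, not present in the space, so meta-diegetic.
(2) is non-diegetic: commentary laid over the scene from outside the fiction.
Sound (3): nothing in the scene produces it; it's an accent added for the audience, so non-diegetic.
Sound (4): on-screen dialogue — Ife speaks and Leilani is there to hear, so diegetic.
Sound (5): an in-world source (a zip); characters could hear it, so diegetic.
So 2 of the 5 are diegetic: (4), (5).

2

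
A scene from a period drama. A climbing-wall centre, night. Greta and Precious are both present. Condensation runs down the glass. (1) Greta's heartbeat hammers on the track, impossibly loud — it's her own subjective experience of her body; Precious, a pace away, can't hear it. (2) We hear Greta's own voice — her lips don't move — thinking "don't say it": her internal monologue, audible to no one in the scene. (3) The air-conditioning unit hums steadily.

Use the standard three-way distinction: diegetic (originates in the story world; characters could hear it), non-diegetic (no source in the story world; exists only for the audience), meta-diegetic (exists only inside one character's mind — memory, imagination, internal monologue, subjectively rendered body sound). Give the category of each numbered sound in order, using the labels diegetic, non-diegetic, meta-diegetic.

(1) it's Greta's internal bodily sensation rendered as sound; only Greta 'hears' it → meta-diegetic.
(2) is meta-diegetic: it's Greta's unspoken thought, heard only by the audience via her subjectivity.
Sound (3): it's the actual ambient sound of the location, so diegetic.

meta-diegetic, meta-diegetic, diegetic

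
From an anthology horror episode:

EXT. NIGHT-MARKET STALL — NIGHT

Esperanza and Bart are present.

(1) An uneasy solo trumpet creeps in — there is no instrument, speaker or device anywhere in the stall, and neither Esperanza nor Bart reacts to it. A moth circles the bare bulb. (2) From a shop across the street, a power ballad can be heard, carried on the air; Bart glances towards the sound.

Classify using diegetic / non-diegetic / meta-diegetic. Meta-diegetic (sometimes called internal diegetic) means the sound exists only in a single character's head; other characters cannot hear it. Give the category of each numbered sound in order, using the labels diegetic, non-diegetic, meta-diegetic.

non-diegetic, diegetic

(1) is non-diegetic: nothing in the stall produces it and the characters don't hear it — pure soundtrack.
(2) is diegetic: it's coming from a shop across the street — a location within the story world — and Bart reacts.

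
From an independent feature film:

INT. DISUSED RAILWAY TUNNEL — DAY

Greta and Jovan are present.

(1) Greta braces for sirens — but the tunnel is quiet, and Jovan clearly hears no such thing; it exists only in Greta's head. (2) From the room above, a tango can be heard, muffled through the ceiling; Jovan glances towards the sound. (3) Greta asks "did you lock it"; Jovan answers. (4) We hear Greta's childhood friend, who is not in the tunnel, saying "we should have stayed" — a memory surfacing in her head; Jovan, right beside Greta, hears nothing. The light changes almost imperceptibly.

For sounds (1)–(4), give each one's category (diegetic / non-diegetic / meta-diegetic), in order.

(1) is meta-diegetic: Greta alone 'hears' it — an imagined sound, not present in the space.
Sound (2): off-screen diegetic: the source is out of frame but still in the story's space, so diegetic.
(3) Greta is a character speaking aloud in the scene → diegetic.
Sound (4): a remembered line, private to Greta — not present in the room, not audible to Jovan, so meta-diegetic.

meta-diegetic, diegetic, diegetic, meta-diegetic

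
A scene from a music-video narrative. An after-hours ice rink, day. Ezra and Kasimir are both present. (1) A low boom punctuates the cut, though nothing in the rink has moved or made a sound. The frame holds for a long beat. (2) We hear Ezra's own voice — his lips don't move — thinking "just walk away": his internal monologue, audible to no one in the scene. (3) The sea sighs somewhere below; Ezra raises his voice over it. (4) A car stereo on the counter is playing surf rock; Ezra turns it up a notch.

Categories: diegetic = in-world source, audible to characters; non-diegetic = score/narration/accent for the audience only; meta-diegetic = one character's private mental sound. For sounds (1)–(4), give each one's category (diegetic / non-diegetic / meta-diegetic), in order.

(1) is non-diegetic: nothing in the scene produces it; it's an accent added for the audience.
(2) is meta-diegetic: internal monologue — inside Ezra's mind, not spoken into the scene.
(3) the sea is part of the location's real environment → diegetic.
(4) is diegetic: the music comes from an on-screen device that Ezra responds to.

non-diegetic, meta-diegetic, diegetic, diegetic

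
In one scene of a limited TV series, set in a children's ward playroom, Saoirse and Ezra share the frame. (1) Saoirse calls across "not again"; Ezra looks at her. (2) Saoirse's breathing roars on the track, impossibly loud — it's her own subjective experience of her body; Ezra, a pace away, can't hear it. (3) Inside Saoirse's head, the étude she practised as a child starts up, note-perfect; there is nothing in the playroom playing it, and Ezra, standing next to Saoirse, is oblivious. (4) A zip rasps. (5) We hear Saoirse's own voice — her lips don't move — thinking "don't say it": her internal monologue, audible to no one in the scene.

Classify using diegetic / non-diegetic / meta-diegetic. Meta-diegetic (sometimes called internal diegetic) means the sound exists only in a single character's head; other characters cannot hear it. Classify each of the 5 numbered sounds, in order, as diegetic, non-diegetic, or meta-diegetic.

diegetic, meta-diegetic, meta-diegetic, diegetic, meta-diegetic

Sound (1): spoken by a character present in the story world, so diegetic.
(2) is meta-diegetic: a subjective body sound — Saoirse's private perception, inaudible to Ezra.
Sound (3): the music is a memory playing inside Saoirse's mind alone; no real-world source, Ezra can't hear it, so meta-diegetic.
(4) is diegetic: an in-world source (a zip); characters could hear it.
(5) it's Saoirse's unspoken thought, heard only by the audience via her subjectivity → meta-diegetic.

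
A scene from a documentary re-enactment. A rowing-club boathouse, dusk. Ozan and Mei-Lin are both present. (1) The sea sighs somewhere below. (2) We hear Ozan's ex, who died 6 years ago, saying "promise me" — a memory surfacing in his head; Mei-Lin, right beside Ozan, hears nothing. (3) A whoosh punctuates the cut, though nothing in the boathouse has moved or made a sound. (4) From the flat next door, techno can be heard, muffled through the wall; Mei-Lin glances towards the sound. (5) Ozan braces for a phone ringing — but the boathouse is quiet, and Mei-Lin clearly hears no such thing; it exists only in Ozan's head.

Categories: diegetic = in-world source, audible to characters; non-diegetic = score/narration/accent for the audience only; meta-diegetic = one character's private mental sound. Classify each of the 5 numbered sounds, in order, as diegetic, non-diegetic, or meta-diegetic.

Sound (1): the sea is part of the location's real environment, so diegetic.
Sound (2): a remembered line, private to Ozan — not present in the room, not audible to Mei-Lin, so meta-diegetic.
(3) is non-diegetic: an editorial stinger — it belongs to the cut, not the story world.
(4) off-screen diegetic: the source is out of frame but still in the story's space → diegetic.
Sound (5): Ozan alone 'hears' it — an imagined sound, not present in the space, so meta-diegetic.

diegetic, meta-diegetic, non-diegetic, diegetic, meta-diegetic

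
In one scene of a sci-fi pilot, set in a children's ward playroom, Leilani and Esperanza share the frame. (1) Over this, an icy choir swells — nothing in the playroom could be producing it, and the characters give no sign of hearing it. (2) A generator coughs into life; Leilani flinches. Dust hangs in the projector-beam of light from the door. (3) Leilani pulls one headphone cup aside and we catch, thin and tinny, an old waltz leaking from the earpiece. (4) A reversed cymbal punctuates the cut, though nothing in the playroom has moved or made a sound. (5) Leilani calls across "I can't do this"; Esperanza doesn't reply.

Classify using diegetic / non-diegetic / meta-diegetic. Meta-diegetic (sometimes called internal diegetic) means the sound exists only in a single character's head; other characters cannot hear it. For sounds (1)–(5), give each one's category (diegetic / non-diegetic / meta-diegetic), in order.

non-diegetic, diegetic, diegetic, non-diegetic, diegetic

(1) it has no source in the story world and no character can hear it — it's underscore → non-diegetic.
(2) is diegetic: the sound comes from a generator physically present in the location.
(3) is diegetic: it's leaking from a physical pair of headphones in the scene.
(4) it's a sound-design accent with no in-world source; no one in the scene can hear it → non-diegetic.
(5) is diegetic: Leilani is a character speaking aloud in the scene.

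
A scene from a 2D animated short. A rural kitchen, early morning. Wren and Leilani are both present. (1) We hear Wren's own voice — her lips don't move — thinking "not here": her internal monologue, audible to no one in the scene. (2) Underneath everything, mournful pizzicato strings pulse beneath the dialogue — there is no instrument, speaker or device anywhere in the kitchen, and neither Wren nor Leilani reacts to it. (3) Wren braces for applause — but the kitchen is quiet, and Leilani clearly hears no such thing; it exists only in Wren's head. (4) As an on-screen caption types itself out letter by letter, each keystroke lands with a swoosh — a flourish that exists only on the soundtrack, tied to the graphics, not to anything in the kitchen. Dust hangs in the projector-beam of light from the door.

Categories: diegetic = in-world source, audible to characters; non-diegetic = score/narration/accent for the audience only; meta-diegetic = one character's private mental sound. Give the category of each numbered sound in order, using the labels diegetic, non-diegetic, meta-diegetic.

Sound (1): it's Wren's unspoken thought, heard only by the audience via her subjectivity, so meta-diegetic.
(2) is non-diegetic: it has no source in the story world and no character can hear it — it's underscore.
(3) is meta-diegetic: the sound is imagined by Wren; nothing in the story world is producing it and Leilani can't hear it.
Sound (4): it accompanies on-screen graphics, not anything inside the story world, so non-diegetic.

meta-diegetic, non-diegetic, meta-diegetic, non-diegetic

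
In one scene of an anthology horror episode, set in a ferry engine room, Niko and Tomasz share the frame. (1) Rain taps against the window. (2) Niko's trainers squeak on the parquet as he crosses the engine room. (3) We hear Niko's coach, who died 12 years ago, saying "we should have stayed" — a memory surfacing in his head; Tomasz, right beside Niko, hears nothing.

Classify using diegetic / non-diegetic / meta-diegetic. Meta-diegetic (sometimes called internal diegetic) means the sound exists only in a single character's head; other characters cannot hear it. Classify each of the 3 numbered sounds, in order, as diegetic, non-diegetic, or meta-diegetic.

diegetic, diegetic, meta-diegetic

(1) it's the actual ambient sound of the location → diegetic.
(2) is diegetic: it's the physical sound of Niko moving in the space.
Sound (3): it's Niko's recollection rendered as sound; the other character can't hear it, so meta-diegetic.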